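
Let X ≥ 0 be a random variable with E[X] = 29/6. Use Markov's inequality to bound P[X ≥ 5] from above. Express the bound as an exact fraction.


μ = E[X] = 29/6, a = 5.
Markov: P[X ≥ 5] ≤ μ/a = (29/6)/5 = 29/30.
Numerically: ≈ 0.9667.
(Since a = 5 > μ = 4.8333, the bound 29/30 is < 1 and informative.)

P[X ≥ 5] ≤ 29/30 ≈ 0.9667.


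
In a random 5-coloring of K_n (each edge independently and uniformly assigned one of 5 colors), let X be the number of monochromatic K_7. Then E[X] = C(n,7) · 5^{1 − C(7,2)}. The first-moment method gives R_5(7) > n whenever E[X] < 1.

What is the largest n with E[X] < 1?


We need C(n, 7) · 5^{1 − 21} < 1, i.e. C(n, 7) < 5^{21 − 1} = 95367431640625.
Check values of n near the boundary:
  n = 337: C(337, 7) = 91989916924632; 91989916924632 < 95367431640625? YES
  n = 338: C(338, 7) = 93935323022736; 93935323022736 < 95367431640625? YES
  n = 339: C(339, 7) = 95915887062372; 95915887062372 < 95367431640625? NO
The largest n with C(n, 7) < 95367431640625 is n = 338 (where E[X] = 93935323022736/95367431640625 ≈ 0.985). Hence R_5(7) > 338, i.e. R_5(7) ≥ 339.

Largest n = 338; hence R_5(7) > 338.


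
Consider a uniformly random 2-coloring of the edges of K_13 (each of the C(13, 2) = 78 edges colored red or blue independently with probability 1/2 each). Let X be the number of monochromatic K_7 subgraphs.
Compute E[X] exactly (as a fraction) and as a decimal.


Let X = Σ_S X_S over the C(13, 7) = 1716 subsets S of size 7, where X_S = 1 if the K_7 on S is monochromatic.
For a fixed S, the K_7 on S has C(7, 2) = 21 edges. P[all 21 edges red] = (1/2)^21, and likewise for blue, so P[monochromatic] = 2·(1/2)^21 = 2^{1 − 21} = 1/1048576.
Summing: E[X] = C(13, 7) · 2^{1 − 21} = 1716 · 1/1048576 = 429/262144.
Numerically: E[X] ≈ 0.001637.

E[X] = C(13,7)·2^(1−C(7,2)) = 429/262144 ≈ 0.001637.


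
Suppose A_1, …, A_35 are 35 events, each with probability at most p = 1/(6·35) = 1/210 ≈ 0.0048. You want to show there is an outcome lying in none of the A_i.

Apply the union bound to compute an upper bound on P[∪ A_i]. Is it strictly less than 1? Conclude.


Union bound: P[∪_{i=1}^{35} A_i] ≤ Σ_i P[A_i] ≤ 35·p = 35·(1/210) = 1/6.
Numerically: 1/6 ≈ 0.1667.
Is 1/6 < 1? YES.
Since P[∪ A_i] ≤ 1/6 < 1, the complement has P[∩ A_i^c] ≥ 1 − 1/6 = 5/6 > 0, so some outcome avoids every A_i.

35·p = 1/6 ≈ 0.1667; existence CERTIFIED by the union bound.


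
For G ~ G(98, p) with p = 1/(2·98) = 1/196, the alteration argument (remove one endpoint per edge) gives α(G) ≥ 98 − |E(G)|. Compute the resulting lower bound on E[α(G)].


E[|E(G)|] = C(98, 2)·p = 4753 · (1/196) = 97/4.
E[α(G)] ≥ n − E[|E(G)|] = 98 − 97/4 = 295/4.
Numerically: ≈ 73.750.
(This is only a lower bound; the true E[α(G)] may be larger.)

E[α(G)] ≥ 295/4 ≈ 73.750.


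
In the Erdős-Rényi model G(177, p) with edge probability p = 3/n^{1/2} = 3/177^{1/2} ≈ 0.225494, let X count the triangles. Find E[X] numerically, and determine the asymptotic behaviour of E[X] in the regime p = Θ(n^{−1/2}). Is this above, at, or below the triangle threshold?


Number of potential triangles: C(177, 3) = 908600.
Each occurs with probability p³ ≈ (0.225494)³ ≈ 1.14657869e-02.
By linearity: E[X] = C(177, 3)·p³ ≈ 908600 · 1.14657869e-02 ≈ 10417.813948.
Since α = 1/2 < 1, p = c/n^{1/2} ≫ 1/n is above the triangle threshold p ~ 1/n. Asymptotically E[X] ~ (c³/6)·n^{3(1−α)} = (3³/6)·n^{1.5} → ∞; triangles are abundant w.h.p.

E[X] ≈ 10417.813948; in regime p = Θ(1/n^{1/2}) E[X] diverges (above the triangle threshold p ~ 1/n).


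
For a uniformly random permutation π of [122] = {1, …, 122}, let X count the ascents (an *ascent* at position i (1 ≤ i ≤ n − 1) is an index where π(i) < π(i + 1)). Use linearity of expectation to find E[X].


Write X = Σ X_I over i = 1, …, 121, with X_I the indicator of one ascent.
There are 121 indicators.
For each fixed i, the pair (π(i), π(i+1)) is a uniformly random ordered pair of distinct values from {1, …, 122}; by symmetry P[π(i) < π(i+1)] = 1/2.
By linearity: E[X] = 121 · (1/2) = (122 − 1) · (1/2) = 121/2 ≈ 60.5000.

E[X] = 121/2 = 60.5000.


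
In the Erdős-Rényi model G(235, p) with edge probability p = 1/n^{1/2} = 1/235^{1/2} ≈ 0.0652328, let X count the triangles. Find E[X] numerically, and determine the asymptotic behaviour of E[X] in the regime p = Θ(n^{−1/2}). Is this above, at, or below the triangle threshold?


Number of potential triangles: C(235, 3) = 2135445.
Each occurs with probability p³ ≈ (0.0652328)³ ≈ 2.77586414e-04.
By linearity: E[X] = C(235, 3)·p³ ≈ 2135445 · 2.77586414e-04 ≈ 592.770520.
Since α = 1/2 < 1, p = c/n^{1/2} ≫ 1/n is above the triangle threshold p ~ 1/n. Asymptotically E[X] ~ (c³/6)·n^{3(1−α)} = (1³/6)·n^{1.5} → ∞; triangles are abundant w.h.p.

E[X] ≈ 592.770520; in regime p = Θ(1/n^{1/2}) E[X] diverges (above the triangle threshold p ~ 1/n).


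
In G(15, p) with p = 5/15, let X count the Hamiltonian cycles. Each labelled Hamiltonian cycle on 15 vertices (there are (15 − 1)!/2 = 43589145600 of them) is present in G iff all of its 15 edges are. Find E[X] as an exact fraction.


K_15 has (15 − 1)!/2 = 43589145600 labelled Hamiltonian cycles.
For each such Hamiltonian cycle H, let X_H = 1 if all 15 edges of H are present in G. Then P[X_H = 1] = p^{15} = (1/3)^{15} = 1/14348907.
Summing the indicators: E[X] = Σ_H E[X_H] = 43589145600 · p^{15} = 43589145600 · 1/14348907 = 179379200/59049.
Numerically: E[X] ≈ 3038.

E[X] = 43589145600 · (1/3)^{15} = 179379200/59049 ≈ 3038.


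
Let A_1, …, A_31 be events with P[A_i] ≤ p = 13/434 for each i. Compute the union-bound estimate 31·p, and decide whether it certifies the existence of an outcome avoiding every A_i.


Union bound: P[∪_{i=1}^{31} A_i] ≤ Σ_i P[A_i] ≤ 31·p = 31·(13/434) = 13/14.
Numerically: 13/14 ≈ 0.9285714.
Is 13/14 < 1? YES.
Since P[∪ A_i] ≤ 13/14 < 1, the complement has P[∩ A_i^c] ≥ 1 − 13/14 = 1/14 > 0, so some outcome avoids every A_i.

31·p = 13/14 ≈ 0.9285714; existence CERTIFIED by the union bound.


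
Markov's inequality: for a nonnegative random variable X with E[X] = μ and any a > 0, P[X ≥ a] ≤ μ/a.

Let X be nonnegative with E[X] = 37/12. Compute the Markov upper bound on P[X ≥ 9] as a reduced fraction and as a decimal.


μ = E[X] = 37/12, a = 9.
Markov: P[X ≥ 9] ≤ μ/a = (37/12)/9 = 37/108.
Numerically: ≈ 0.3426.
(Since a = 9 > μ = 3.0833, the bound 37/108 is < 1 and informative.)

P[X ≥ 9] ≤ 37/108 ≈ 0.3426.


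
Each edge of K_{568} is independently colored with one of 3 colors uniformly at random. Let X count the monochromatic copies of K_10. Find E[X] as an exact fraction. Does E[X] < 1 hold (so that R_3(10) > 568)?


E[X] = C(568, 10) · 3^{1 − 45} = 889446337783744949208 · 3^{−44} = 889446337783744949208/984770902183611232881.
As a reduced fraction: E[X] = 98827370864860549912/109418989131512359209 ≈ 0.903201.
Is E[X] < 1? YES.
Since E[X] < 1, there exists a 3-coloring of K_{568} with no monochromatic K_10; hence R_3(10) > 568.

E[X] = 98827370864860549912/109418989131512359209 ≈ 0.903201; E[X] < 1, so R_3(10) > 568.


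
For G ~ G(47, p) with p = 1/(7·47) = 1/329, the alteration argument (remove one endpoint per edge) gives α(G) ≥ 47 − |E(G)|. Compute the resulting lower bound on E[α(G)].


E[|E(G)|] = C(47, 2)·p = 1081 · (1/329) = 23/7.
E[α(G)] ≥ n − E[|E(G)|] = 47 − 23/7 = 306/7.
Numerically: ≈ 43.71429.
(This is only a lower bound; the true E[α(G)] may be larger.)

E[α(G)] ≥ 306/7 ≈ 43.71429.


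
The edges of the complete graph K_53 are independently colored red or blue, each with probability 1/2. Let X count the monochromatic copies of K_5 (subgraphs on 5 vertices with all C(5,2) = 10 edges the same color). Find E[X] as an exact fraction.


Let X = Σ_S X_S over the C(53, 5) = 2869685 subsets S of size 5, where X_S = 1 if the K_5 on S is monochromatic.
For a fixed S, the K_5 on S has C(5, 2) = 10 edges. P[all 10 edges red] = (1/2)^10, and likewise for blue, so P[monochromatic] = 2·(1/2)^10 = 2^{1 − 10} = 1/512.
By linearity: E[X] = C(53, 5) · 2^{1 − 10} = 2869685 · 1/512 = 2869685/512.
Numerically: E[X] ≈ 5604.854.

E[X] = C(53,5)·2^(1−C(5,2)) = 2869685/512 ≈ 5604.854.


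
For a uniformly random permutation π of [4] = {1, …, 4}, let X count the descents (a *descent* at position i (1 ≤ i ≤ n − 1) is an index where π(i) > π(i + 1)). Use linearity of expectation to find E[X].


Write X = Σ X_I over i = 1, …, 3, with X_I the indicator of one descent.
There are 3 indicators.
For each fixed i, the pair (π(i), π(i+1)) is a uniformly random ordered pair of distinct values from {1, …, 4}; by symmetry P[π(i) > π(i+1)] = 1/2.
By linearity: E[X] = 3 · (1/2) = (4 − 1) · (1/2) = 3/2 ≈ 1.5000.

E[X] = 3/2 = 1.5000.


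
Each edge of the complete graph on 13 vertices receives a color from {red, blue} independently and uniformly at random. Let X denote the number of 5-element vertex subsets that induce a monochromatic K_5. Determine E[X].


Let X = Σ_S X_S over the C(13, 5) = 1287 subsets S of size 5, where X_S = 1 if the K_5 on S is monochromatic.
For a fixed S, the K_5 on S has C(5, 2) = 10 edges. P[all 10 edges red] = (1/2)^10, and likewise for blue, so P[monochromatic] = 2·(1/2)^10 = 2^{1 − 10} = 1/512.
By linearity: E[X] = C(13, 5) · 2^{1 − 10} = 1287 · 1/512 = 1287/512.
Numerically: E[X] ≈ 2.513672.

E[X] = C(13,5)·2^(1−C(5,2)) = 1287/512 ≈ 2.513672.


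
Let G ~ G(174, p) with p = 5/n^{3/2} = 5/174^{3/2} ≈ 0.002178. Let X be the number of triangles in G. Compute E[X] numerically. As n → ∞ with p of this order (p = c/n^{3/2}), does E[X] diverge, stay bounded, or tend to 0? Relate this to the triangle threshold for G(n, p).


Number of potential triangles: C(174, 3) = 862924.
Each occurs with probability p³ ≈ (0.002178)³ ≈ 1.033804e-08.
By linearity: E[X] = C(174, 3)·p³ ≈ 862924 · 1.033804e-08 ≈ 0.0089.
Since α = 3/2 > 1, p = c/n^{3/2} = o(1/n) is below the triangle threshold p ~ 1/n. Asymptotically E[X] ~ (c³/6)·n^{3(1−α)} = (5³/6)·n^{-1.5} → 0, so by Markov's inequality G has no triangles w.h.p.

E[X] ≈ 0.0089; in regime p = Θ(1/n^{3/2}) E[X] tends to 0 (below the triangle threshold p ~ 1/n).


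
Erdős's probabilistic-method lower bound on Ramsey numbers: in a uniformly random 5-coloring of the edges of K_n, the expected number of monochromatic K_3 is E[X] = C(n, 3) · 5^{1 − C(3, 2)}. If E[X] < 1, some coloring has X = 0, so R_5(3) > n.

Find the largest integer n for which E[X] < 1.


We need C(n, 3) · 5^{1 − 3} < 1, i.e. C(n, 3) < 5^{3 − 1} = 25.
Check values of n near the boundary:
  n = 5: C(5, 3) = 10; 10 < 25? YES
  n = 6: C(6, 3) = 20; 20 < 25? YES
  n = 7: C(7, 3) = 35; 35 < 25? NO
The largest n with C(n, 3) < 25 is n = 6 (where E[X] = 4/5 ≈ 0.8000000). Hence R_5(3) > 6, i.e. R_5(3) ≥ 7.

Largest n = 6; hence R_5(3) > 6.


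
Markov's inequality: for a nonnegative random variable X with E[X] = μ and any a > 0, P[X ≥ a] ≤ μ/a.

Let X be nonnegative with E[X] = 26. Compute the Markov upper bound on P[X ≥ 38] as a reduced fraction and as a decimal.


μ = E[X] = 26, a = 38.
Markov: P[X ≥ 38] ≤ μ/a = (26)/38 = 13/19.
Numerically: ≈ 0.68421.
(Since a = 38 > μ = 26.00000, the bound 13/19 is < 1 and informative.)

P[X ≥ 38] ≤ 13/19 ≈ 0.68421.


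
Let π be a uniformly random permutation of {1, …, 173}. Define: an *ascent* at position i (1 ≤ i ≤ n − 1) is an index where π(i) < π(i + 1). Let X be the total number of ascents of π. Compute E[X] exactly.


Write X = Σ X_I over i = 1, …, 172, with X_I the indicator of one ascent.
There are 172 indicators.
For each fixed i, the pair (π(i), π(i+1)) is a uniformly random ordered pair of distinct values from {1, …, 173}; by symmetry P[π(i) < π(i+1)] = 1/2.
By linearity: E[X] = 172 · (1/2) = (173 − 1) · (1/2) = 86 ≈ 86.00000.

E[X] = 86 = 86.00000.


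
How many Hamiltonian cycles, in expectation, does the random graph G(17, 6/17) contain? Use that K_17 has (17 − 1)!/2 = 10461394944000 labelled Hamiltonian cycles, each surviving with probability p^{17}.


K_17 has (17 − 1)!/2 = 10461394944000 labelled Hamiltonian cycles.
For each such Hamiltonian cycle H, let X_H = 1 if all 17 edges of H are present in G. Then P[X_H = 1] = p^{17} = (6/17)^{17} = 16926659444736/827240261886336764177.
By linearity: E[X] = Σ_H E[X_H] = 10461394944000 · p^{17} = 10461394944000 · 16926659444736/827240261886336764177 = 177076469533971037814784000/827240261886336764177.
Numerically: E[X] ≈ 214057.

E[X] = 10461394944000 · (6/17)^{17} = 177076469533971037814784000/827240261886336764177 ≈ 214057.


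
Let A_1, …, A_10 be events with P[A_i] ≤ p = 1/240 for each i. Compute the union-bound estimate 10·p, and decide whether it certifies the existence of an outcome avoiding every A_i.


Union bound: P[∪_{i=1}^{10} A_i] ≤ Σ_i P[A_i] ≤ 10·p = 10·(1/240) = 1/24.
Numerically: 1/24 ≈ 0.0416667.
Is 1/24 < 1? YES.
Since P[∪ A_i] ≤ 1/24 < 1, the complement has P[∩ A_i^c] ≥ 1 − 1/24 = 23/24 > 0, so some outcome avoids every A_i.

10·p = 1/24 ≈ 0.0416667; existence CERTIFIED by the union bound.


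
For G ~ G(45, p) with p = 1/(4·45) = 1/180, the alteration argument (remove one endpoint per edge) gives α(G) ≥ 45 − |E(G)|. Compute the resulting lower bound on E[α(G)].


E[|E(G)|] = C(45, 2)·p = 990 · (1/180) = 11/2.
E[α(G)] ≥ n − E[|E(G)|] = 45 − 11/2 = 79/2.
Numerically: ≈ 39.5000.
(This is only a lower bound; the true E[α(G)] may be larger.)

E[α(G)] ≥ 79/2 ≈ 39.5000.


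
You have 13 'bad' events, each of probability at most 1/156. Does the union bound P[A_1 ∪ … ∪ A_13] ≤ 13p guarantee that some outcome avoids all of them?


Union bound: P[∪_{i=1}^{13} A_i] ≤ Σ_i P[A_i] ≤ 13·p = 13·(1/156) = 1/12.
Numerically: 1/12 ≈ 0.083.
Is 1/12 < 1? YES.
Since P[∪ A_i] ≤ 1/12 < 1, the complement has P[∩ A_i^c] ≥ 1 − 1/12 = 11/12 > 0, so some outcome avoids every A_i.

13·p = 1/12 ≈ 0.083; existence CERTIFIED by the union bound.


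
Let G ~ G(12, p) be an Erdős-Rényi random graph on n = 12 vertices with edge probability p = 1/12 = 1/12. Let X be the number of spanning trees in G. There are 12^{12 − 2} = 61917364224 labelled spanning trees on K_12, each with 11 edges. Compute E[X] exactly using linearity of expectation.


K_12 has 12^{12 − 2} = 61917364224 labelled spanning trees.
For each such spanning tree H, let X_H = 1 if all 11 edges of H are present in G. Then P[X_H = 1] = p^{11} = (1/12)^{11} = 1/743008370688.
By linearity of expectation: E[X] = Σ_H E[X_H] = 61917364224 · p^{11} = 61917364224 · 1/743008370688 = 1/12.
Numerically: E[X] ≈ 0.0833.

E[X] = 61917364224 · (1/12)^{11} = 1/12 ≈ 0.0833.


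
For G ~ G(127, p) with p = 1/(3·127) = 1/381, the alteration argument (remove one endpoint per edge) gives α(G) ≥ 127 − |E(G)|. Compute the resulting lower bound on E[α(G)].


E[|E(G)|] = C(127, 2)·p = 8001 · (1/381) = 21.
E[α(G)] ≥ n − E[|E(G)|] = 127 − 21 = 106.
Numerically: ≈ 106.000.
(This is only a lower bound; the true E[α(G)] may be larger.)

E[α(G)] ≥ 106 ≈ 106.000.


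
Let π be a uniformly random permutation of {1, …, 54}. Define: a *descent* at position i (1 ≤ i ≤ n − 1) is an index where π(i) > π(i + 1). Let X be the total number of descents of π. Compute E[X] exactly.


Write X = Σ X_I over i = 1, …, 53, with X_I the indicator of one descent.
There are 53 indicators.
For each fixed i, the pair (π(i), π(i+1)) is a uniformly random ordered pair of distinct values from {1, …, 54}; by symmetry P[π(i) > π(i+1)] = 1/2.
By linearity: E[X] = 53 · (1/2) = (54 − 1) · (1/2) = 53/2 ≈ 26.5000.

E[X] = 53/2 = 26.5000.


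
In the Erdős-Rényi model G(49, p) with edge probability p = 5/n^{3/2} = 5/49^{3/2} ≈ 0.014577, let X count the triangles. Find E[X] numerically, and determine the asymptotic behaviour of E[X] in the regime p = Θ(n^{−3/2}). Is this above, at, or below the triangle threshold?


Number of potential triangles: C(49, 3) = 18424.
Each occurs with probability p³ ≈ (0.014577)³ ≈ 3.0976165e-06.
By linearity: E[X] = C(49, 3)·p³ ≈ 18424 · 3.0976165e-06 ≈ 0.05707.
Since α = 3/2 > 1, p = c/n^{3/2} = o(1/n) is below the triangle threshold p ~ 1/n. Asymptotically E[X] ~ (c³/6)·n^{3(1−α)} = (5³/6)·n^{-1.5} → 0, so by Markov's inequality G has no triangles w.h.p.

E[X] ≈ 0.05707; in regime p = Θ(1/n^{3/2}) E[X] tends to 0 (below the triangle threshold p ~ 1/n).


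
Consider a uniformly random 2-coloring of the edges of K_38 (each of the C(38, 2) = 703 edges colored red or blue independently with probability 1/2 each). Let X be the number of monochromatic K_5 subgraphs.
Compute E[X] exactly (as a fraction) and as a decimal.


Let X = Σ_S X_S over the C(38, 5) = 501942 subsets S of size 5, where X_S = 1 if the K_5 on S is monochromatic.
For a fixed S, the K_5 on S has C(5, 2) = 10 edges. P[all 10 edges red] = (1/2)^10, and likewise for blue, so P[monochromatic] = 2·(1/2)^10 = 2^{1 − 10} = 1/512.
By linearity of expectation: E[X] = C(38, 5) · 2^{1 − 10} = 501942 · 1/512 = 250971/256.
Numerically: E[X] ≈ 980.355469.

E[X] = C(38,5)·2^(1−C(5,2)) = 250971/256 ≈ 980.355469.


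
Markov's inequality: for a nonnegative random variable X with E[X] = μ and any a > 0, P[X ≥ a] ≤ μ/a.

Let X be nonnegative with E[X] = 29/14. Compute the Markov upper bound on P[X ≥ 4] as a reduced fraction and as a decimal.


μ = E[X] = 29/14, a = 4.
Markov: P[X ≥ 4] ≤ μ/a = (29/14)/4 = 29/56.
Numerically: ≈ 0.5179.
(Since a = 4 > μ = 2.0714, the bound 29/56 is < 1 and informative.)

P[X ≥ 4] ≤ 29/56 ≈ 0.5179.


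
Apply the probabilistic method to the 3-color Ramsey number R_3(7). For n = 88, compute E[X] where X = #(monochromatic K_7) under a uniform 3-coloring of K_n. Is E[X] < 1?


E[X] = C(88, 7) · 3^{1 − 21} = 6348337336 · 3^{−20} = 6348337336/3486784401.
As a reduced fraction: E[X] = 6348337336/3486784401 ≈ 1.82069.
Is E[X] < 1? NO.
Since E[X] ≥ 1, the first-moment bound is inconclusive at n = 88; it does NOT by itself certify R_3(7) > 88.

E[X] = 6348337336/3486784401 ≈ 1.82069; E[X] ≥ 1; first-moment method inconclusive here.


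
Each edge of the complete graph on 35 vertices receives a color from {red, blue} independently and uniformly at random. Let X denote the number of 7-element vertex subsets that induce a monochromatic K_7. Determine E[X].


Let X = Σ_S X_S over the C(35, 7) = 6724520 subsets S of size 7, where X_S = 1 if the K_7 on S is monochromatic.
For a fixed S, the K_7 on S has C(7, 2) = 21 edges. P[all 21 edges red] = (1/2)^21, and likewise for blue, so P[monochromatic] = 2·(1/2)^21 = 2^{1 − 21} = 1/1048576.
By linearity of expectation: E[X] = C(35, 7) · 2^{1 − 21} = 6724520 · 1/1048576 = 840565/131072.
Numerically: E[X] ≈ 6.413.

E[X] = C(35,7)·2^(1−C(7,2)) = 840565/131072 ≈ 6.413.


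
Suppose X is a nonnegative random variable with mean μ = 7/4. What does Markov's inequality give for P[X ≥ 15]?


μ = E[X] = 7/4, a = 15.
Markov: P[X ≥ 15] ≤ μ/a = (7/4)/15 = 7/60.
Numerically: ≈ 0.11667.
(Since a = 15 > μ = 1.75000, the bound 7/60 is < 1 and informative.)

P[X ≥ 15] ≤ 7/60 ≈ 0.11667.


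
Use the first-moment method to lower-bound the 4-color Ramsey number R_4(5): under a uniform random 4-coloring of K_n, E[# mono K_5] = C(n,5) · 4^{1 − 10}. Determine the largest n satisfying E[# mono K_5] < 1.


We need C(n, 5) · 4^{1 − 10} < 1, i.e. C(n, 5) < 4^{10 − 1} = 262144.
Check values of n near the boundary:
  n = 28: C(28, 5) = 98280; 98280 < 262144? YES
  n = 29: C(29, 5) = 118755; 118755 < 262144? YES
  n = 30: C(30, 5) = 142506; 142506 < 262144? YES
  n = 31: C(31, 5) = 169911; 169911 < 262144? YES
  n = 32: C(32, 5) = 201376; 201376 < 262144? YES
  n = 33: C(33, 5) = 237336; 237336 < 262144? YES
  n = 34: C(34, 5) = 278256; 278256 < 262144? NO
  n = 35: C(35, 5) = 324632; 324632 < 262144? NO
The largest n with C(n, 5) < 262144 is n = 33 (where E[X] = 29667/32768 ≈ 0.905365). Hence R_4(5) > 33, i.e. R_4(5) ≥ 34.

Largest n = 33; hence R_4(5) > 33.


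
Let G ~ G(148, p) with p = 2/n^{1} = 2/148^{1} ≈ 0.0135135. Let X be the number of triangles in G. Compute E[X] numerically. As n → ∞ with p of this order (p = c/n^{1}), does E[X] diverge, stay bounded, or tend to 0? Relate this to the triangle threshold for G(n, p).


Number of potential triangles: C(148, 3) = 529396.
Each occurs with probability p³ ≈ (0.0135135)³ ≈ 2.46777091e-06.
By linearity: E[X] = C(148, 3)·p³ ≈ 529396 · 2.46777091e-06 ≈ 1.306428.
Here α = 1, so p = 2/n is exactly at the triangle threshold p ~ 1/n. Asymptotically E[X] → c³/6 = 2³/6 = 4/3 ≈ 1.333333, a bounded constant. In this regime the triangle count is asymptotically Poisson(c³/6).

E[X] ≈ 1.306428; in regime p = Θ(1/n^{1}) E[X] stays bounded (at the triangle threshold p ~ 1/n).


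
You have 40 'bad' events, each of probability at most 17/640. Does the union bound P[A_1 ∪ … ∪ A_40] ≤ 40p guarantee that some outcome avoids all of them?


Union bound: P[∪_{i=1}^{40} A_i] ≤ Σ_i P[A_i] ≤ 40·p = 40·(17/640) = 17/16.
Numerically: 17/16 ≈ 1.062.
Is 17/16 < 1? NO.
Since the bound 17/16 is ≥ 1, the union bound is uninformative here; it does NOT by itself certify existence.

40·p = 17/16 ≈ 1.062; existence NOT certified by the union bound.


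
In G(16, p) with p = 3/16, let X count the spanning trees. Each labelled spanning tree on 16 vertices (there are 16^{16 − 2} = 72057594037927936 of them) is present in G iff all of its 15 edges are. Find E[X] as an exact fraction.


K_16 has 16^{16 − 2} = 72057594037927936 labelled spanning trees.
For each such spanning tree H, let X_H = 1 if all 15 edges of H are present in G. Then P[X_H = 1] = p^{15} = (3/16)^{15} = 14348907/1152921504606846976.
By linearity of expectation: E[X] = Σ_H E[X_H] = 72057594037927936 · p^{15} = 72057594037927936 · 14348907/1152921504606846976 = 14348907/16.
Numerically: E[X] ≈ 8.9681e+05.

E[X] = 72057594037927936 · (3/16)^{15} = 14348907/16 ≈ 8.9681e+05.


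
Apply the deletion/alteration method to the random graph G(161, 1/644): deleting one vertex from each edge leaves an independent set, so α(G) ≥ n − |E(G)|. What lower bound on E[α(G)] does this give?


E[|E(G)|] = C(161, 2)·p = 12880 · (1/644) = 20.
E[α(G)] ≥ n − E[|E(G)|] = 161 − 20 = 141.
Numerically: ≈ 141.000.
(This is only a lower bound; the true E[α(G)] may be larger.)

E[α(G)] ≥ 141 ≈ 141.000.


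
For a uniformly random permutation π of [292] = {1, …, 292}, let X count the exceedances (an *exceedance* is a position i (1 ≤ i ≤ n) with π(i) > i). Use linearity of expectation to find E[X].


Write X = Σ_{i=1}^{292} X_i, where X_i = 1_{π(i) > i}.
For each fixed i, π(i) is uniform over {1, …, 292} (marginal of a uniform permutation), so P[π(i) > i] = (n − i)/n. Summing: Σ_{i=1}^{292} (n − i)/n = (0 + 1 + … + 291)/292 = 292(292 − 1)/(2·292) = (292 − 1)/2.
Hence E[X] = Σ_{i=1}^{292} (292 − i)/292 = 291/2 ≈ 145.50000.

E[X] = 291/2 = 145.50000.


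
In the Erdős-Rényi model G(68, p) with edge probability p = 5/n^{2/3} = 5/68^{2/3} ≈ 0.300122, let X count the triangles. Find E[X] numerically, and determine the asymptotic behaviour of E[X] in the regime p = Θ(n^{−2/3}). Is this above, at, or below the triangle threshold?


Number of potential triangles: C(68, 3) = 50116.
Each occurs with probability p³ ≈ (0.300122)³ ≈ 2.70328720e-02.
By linearity: E[X] = C(68, 3)·p³ ≈ 50116 · 2.70328720e-02 ≈ 1354.779412.
Since α = 2/3 < 1, p = c/n^{2/3} ≫ 1/n is above the triangle threshold p ~ 1/n. Asymptotically E[X] ~ (c³/6)·n^{3(1−α)} = (5³/6)·n^{1} → ∞; triangles are abundant w.h.p.

E[X] ≈ 1354.779412; in regime p = Θ(1/n^{2/3}) E[X] diverges (above the triangle threshold p ~ 1/n).


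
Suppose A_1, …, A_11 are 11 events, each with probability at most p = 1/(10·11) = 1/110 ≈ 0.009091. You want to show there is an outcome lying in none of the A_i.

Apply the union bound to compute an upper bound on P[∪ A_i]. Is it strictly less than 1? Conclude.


Union bound: P[∪_{i=1}^{11} A_i] ≤ Σ_i P[A_i] ≤ 11·p = 11·(1/110) = 1/10.
Numerically: 1/10 ≈ 0.100000.
Is 1/10 < 1? YES.
Since P[∪ A_i] ≤ 1/10 < 1, the complement has P[∩ A_i^c] ≥ 1 − 1/10 = 9/10 > 0, so some outcome avoids every A_i.

11·p = 1/10 ≈ 0.100000; existence CERTIFIED by the union bound.


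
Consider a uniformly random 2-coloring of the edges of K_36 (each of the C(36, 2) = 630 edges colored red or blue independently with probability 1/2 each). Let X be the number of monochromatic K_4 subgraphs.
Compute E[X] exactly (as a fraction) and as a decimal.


Let X = Σ_S X_S over the C(36, 4) = 58905 subsets S of size 4, where X_S = 1 if the K_4 on S is monochromatic.
For a fixed S, the K_4 on S has C(4, 2) = 6 edges. P[all 6 edges red] = (1/2)^6, and likewise for blue, so P[monochromatic] = 2·(1/2)^6 = 2^{1 − 6} = 1/32.
By linearity: E[X] = C(36, 4) · 2^{1 − 6} = 58905 · 1/32 = 58905/32.
Numerically: E[X] ≈ 1840.781.

E[X] = C(36,4)·2^(1−C(4,2)) = 58905/32 ≈ 1840.781.


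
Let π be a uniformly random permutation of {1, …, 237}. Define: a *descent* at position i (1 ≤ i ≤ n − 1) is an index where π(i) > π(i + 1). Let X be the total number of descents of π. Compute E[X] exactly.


Write X = Σ X_I over i = 1, …, 236, with X_I the indicator of one descent.
There are 236 indicators.
For each fixed i, the pair (π(i), π(i+1)) is a uniformly random ordered pair of distinct values from {1, …, 237}; by symmetry P[π(i) > π(i+1)] = 1/2.
By linearity: E[X] = 236 · (1/2) = (237 − 1) · (1/2) = 118 ≈ 118.000000.

E[X] = 118 = 118.000000.


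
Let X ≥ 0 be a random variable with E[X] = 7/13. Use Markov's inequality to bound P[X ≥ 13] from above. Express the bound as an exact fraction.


μ = E[X] = 7/13, a = 13.
Markov: P[X ≥ 13] ≤ μ/a = (7/13)/13 = 7/169.
Numerically: ≈ 0.04142.
(Since a = 13 > μ = 0.53846, the bound 7/169 is < 1 and informative.)

P[X ≥ 13] ≤ 7/169 ≈ 0.04142.


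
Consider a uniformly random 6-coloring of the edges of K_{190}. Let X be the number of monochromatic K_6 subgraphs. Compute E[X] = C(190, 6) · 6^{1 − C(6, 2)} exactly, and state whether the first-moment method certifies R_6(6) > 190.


E[X] = C(190, 6) · 6^{1 − 15} = 60334683255 · 6^{−14} = 60334683255/78364164096.
As a reduced fraction: E[X] = 6703853695/8707129344 ≈ 0.76993.
Is E[X] < 1? YES.
Since E[X] < 1, there exists a 6-coloring of K_{190} with no monochromatic K_6; hence R_6(6) > 190.

E[X] = 6703853695/8707129344 ≈ 0.76993; E[X] < 1, so R_6(6) > 190.


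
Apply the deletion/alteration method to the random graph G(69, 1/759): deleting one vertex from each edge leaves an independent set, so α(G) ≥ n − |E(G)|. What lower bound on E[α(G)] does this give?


E[|E(G)|] = C(69, 2)·p = 2346 · (1/759) = 34/11.
E[α(G)] ≥ n − E[|E(G)|] = 69 − 34/11 = 725/11.
Numerically: ≈ 65.9091.
(This is only a lower bound; the true E[α(G)] may be larger.)

E[α(G)] ≥ 725/11 ≈ 65.9091.


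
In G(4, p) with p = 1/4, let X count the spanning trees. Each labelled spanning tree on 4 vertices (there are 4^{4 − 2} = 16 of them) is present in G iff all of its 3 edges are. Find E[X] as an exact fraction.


K_4 has 4^{4 − 2} = 16 labelled spanning trees.
For each such spanning tree H, let X_H = 1 if all 3 edges of H are present in G. Then P[X_H = 1] = p^{3} = (1/4)^{3} = 1/64.
By linearity: E[X] = Σ_H E[X_H] = 16 · p^{3} = 16 · 1/64 = 1/4.
Numerically: E[X] ≈ 0.25.

E[X] = 16 · (1/4)^{3} = 1/4 ≈ 0.25.


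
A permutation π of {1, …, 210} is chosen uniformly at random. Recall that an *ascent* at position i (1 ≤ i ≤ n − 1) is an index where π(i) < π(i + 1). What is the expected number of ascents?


Write X = Σ X_I over i = 1, …, 209, with X_I the indicator of one ascent.
There are 209 indicators.
For each fixed i, the pair (π(i), π(i+1)) is a uniformly random ordered pair of distinct values from {1, …, 210}; by symmetry P[π(i) < π(i+1)] = 1/2.
By linearity: E[X] = 209 · (1/2) = (210 − 1) · (1/2) = 209/2 ≈ 104.500000.

E[X] = 209/2 = 104.500000.


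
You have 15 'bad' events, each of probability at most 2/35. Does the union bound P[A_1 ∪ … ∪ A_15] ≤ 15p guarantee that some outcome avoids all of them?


Union bound: P[∪_{i=1}^{15} A_i] ≤ Σ_i P[A_i] ≤ 15·p = 15·(2/35) = 6/7.
Numerically: 6/7 ≈ 0.8571429.
Is 6/7 < 1? YES.
Since P[∪ A_i] ≤ 6/7 < 1, the complement has P[∩ A_i^c] ≥ 1 − 6/7 = 1/7 > 0, so some outcome avoids every A_i.

15·p = 6/7 ≈ 0.8571429; existence CERTIFIED by the union bound.


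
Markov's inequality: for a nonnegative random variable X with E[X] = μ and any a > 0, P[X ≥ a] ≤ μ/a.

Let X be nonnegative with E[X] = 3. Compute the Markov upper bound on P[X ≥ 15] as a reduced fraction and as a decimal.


μ = E[X] = 3, a = 15.
Markov: P[X ≥ 15] ≤ μ/a = (3)/15 = 1/5.
Numerically: ≈ 0.200.
(Since a = 15 > μ = 3.000, the bound 1/5 is < 1 and informative.)

P[X ≥ 15] ≤ 1/5 ≈ 0.200.


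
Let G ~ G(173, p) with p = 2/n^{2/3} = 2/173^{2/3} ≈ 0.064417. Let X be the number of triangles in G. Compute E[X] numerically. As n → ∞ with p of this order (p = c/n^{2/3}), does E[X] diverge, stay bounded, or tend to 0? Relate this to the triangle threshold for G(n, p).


Number of potential triangles: C(173, 3) = 848046.
Each occurs with probability p³ ≈ (0.064417)³ ≈ 2.6729927e-04.
By linearity: E[X] = C(173, 3)·p³ ≈ 848046 · 2.6729927e-04 ≈ 226.68208.
Since α = 2/3 < 1, p = c/n^{2/3} ≫ 1/n is above the triangle threshold p ~ 1/n. Asymptotically E[X] ~ (c³/6)·n^{3(1−α)} = (2³/6)·n^{1} → ∞; triangles are abundant w.h.p.

E[X] ≈ 226.68208; in regime p = Θ(1/n^{2/3}) E[X] diverges (above the triangle threshold p ~ 1/n).


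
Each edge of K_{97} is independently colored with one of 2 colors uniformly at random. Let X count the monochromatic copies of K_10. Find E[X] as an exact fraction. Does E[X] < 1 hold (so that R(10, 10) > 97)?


E[X] = C(97, 10) · 2^{1 − 45} = 12576469727536 · 2^{−44} = 12576469727536/17592186044416.
As a reduced fraction: E[X] = 786029357971/1099511627776 ≈ 0.7149.
Is E[X] < 1? YES.
Since E[X] < 1, there exists a 2-coloring of K_{97} with no monochromatic K_10; hence R(10, 10) > 97.

E[X] = 786029357971/1099511627776 ≈ 0.7149; E[X] < 1, so R(10, 10) > 97.


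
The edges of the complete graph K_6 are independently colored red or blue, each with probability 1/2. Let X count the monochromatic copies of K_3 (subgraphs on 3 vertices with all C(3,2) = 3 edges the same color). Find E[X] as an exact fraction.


Let X = Σ_S X_S over the C(6, 3) = 20 subsets S of size 3, where X_S = 1 if the K_3 on S is monochromatic.
For a fixed S, the K_3 on S has C(3, 2) = 3 edges. P[all 3 edges red] = (1/2)^3, and likewise for blue, so P[monochromatic] = 2·(1/2)^3 = 2^{1 − 3} = 1/4.
By linearity: E[X] = C(6, 3) · 2^{1 − 3} = 20 · 1/4 = 5.
Numerically: E[X] ≈ 5.000000.

E[X] = C(6,3)·2^(1−C(3,2)) = 5 ≈ 5.000000.


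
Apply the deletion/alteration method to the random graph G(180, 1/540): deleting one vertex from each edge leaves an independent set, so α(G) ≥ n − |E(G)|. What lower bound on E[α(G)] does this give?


E[|E(G)|] = C(180, 2)·p = 16110 · (1/540) = 179/6.
E[α(G)] ≥ n − E[|E(G)|] = 180 − 179/6 = 901/6.
Numerically: ≈ 150.166667.
(This is only a lower bound; the true E[α(G)] may be larger.)

E[α(G)] ≥ 901/6 ≈ 150.166667.


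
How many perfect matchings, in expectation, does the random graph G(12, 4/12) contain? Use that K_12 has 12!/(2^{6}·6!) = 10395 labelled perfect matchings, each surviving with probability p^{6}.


K_12 has 12!/(2^{6}·6!) = 10395 labelled perfect matchings.
For each such perfect matching H, let X_H = 1 if all 6 edges of H are present in G. Then P[X_H = 1] = p^{6} = (1/3)^{6} = 1/729.
By linearity of expectation: E[X] = Σ_H E[X_H] = 10395 · p^{6} = 10395 · 1/729 = 385/27.
Numerically: E[X] ≈ 14.259.

E[X] = 10395 · (1/3)^{6} = 385/27 ≈ 14.259.


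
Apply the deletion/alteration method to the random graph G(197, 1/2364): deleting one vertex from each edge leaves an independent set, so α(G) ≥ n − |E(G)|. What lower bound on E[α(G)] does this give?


E[|E(G)|] = C(197, 2)·p = 19306 · (1/2364) = 49/6.
E[α(G)] ≥ n − E[|E(G)|] = 197 − 49/6 = 1133/6.
Numerically: ≈ 188.83333.
(This is only a lower bound; the true E[α(G)] may be larger.)

E[α(G)] ≥ 1133/6 ≈ 188.83333.


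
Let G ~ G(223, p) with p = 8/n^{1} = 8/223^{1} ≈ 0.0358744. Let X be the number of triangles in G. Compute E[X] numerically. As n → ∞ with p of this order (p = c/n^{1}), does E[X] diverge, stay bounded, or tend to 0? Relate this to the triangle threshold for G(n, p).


Number of potential triangles: C(223, 3) = 1823471.
Each occurs with probability p³ ≈ (0.0358744)³ ≈ 4.61695213e-05.
By linearity: E[X] = C(223, 3)·p³ ≈ 1823471 · 4.61695213e-05 ≈ 84.188783.
Here α = 1, so p = 8/n is exactly at the triangle threshold p ~ 1/n. Asymptotically E[X] → c³/6 = 8³/6 = 256/3 ≈ 85.333333, a bounded constant. In this regime the triangle count is asymptotically Poisson(c³/6).

E[X] ≈ 84.188783; in regime p = Θ(1/n^{1}) E[X] stays bounded (at the triangle threshold p ~ 1/n).


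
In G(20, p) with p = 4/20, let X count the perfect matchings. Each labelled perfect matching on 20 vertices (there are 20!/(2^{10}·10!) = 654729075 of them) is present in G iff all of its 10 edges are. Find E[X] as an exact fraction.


K_20 has 20!/(2^{10}·10!) = 654729075 labelled perfect matchings.
For each such perfect matching H, let X_H = 1 if all 10 edges of H are present in G. Then P[X_H = 1] = p^{10} = (1/5)^{10} = 1/9765625.
Summing the indicators: E[X] = Σ_H E[X_H] = 654729075 · p^{10} = 654729075 · 1/9765625 = 26189163/390625.
Numerically: E[X] ≈ 67.04.

E[X] = 654729075 · (1/5)^{10} = 26189163/390625 ≈ 67.04.


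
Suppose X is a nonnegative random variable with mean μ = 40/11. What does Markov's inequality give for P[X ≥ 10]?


μ = E[X] = 40/11, a = 10.
Markov: P[X ≥ 10] ≤ μ/a = (40/11)/10 = 4/11.
Numerically: ≈ 0.364.
(Since a = 10 > μ = 3.636, the bound 4/11 is < 1 and informative.)

P[X ≥ 10] ≤ 4/11 ≈ 0.364.


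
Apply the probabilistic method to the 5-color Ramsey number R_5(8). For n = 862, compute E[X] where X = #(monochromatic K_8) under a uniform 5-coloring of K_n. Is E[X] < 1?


E[X] = C(862, 8) · 5^{1 − 28} = 7317951015318931845 · 5^{−27} = 7317951015318931845/7450580596923828125.
As a reduced fraction: E[X] = 1463590203063786369/1490116119384765625 ≈ 0.9821988.
Is E[X] < 1? YES.
Since E[X] < 1, there exists a 5-coloring of K_{862} with no monochromatic K_8; hence R_5(8) > 862.

E[X] = 1463590203063786369/1490116119384765625 ≈ 0.9821988; E[X] < 1, so R_5(8) > 862.


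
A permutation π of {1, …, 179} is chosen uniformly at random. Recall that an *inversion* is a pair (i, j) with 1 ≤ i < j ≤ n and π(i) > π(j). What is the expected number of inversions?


Write X = Σ X_I over the C(179, 2) = 15931 pairs i < j, with X_I the indicator of one inversion.
There are 15931 indicators.
For each fixed pair i < j, the values π(i) and π(j) are two distinct elements of {1, …, 179} in uniformly random order; by symmetry P[π(i) > π(j)] = 1/2.
By linearity: E[X] = 15931 · (1/2) = C(179, 2) · (1/2) = 15931/2 = 15931/2 ≈ 7965.500.

E[X] = 15931/2 = 7965.500.


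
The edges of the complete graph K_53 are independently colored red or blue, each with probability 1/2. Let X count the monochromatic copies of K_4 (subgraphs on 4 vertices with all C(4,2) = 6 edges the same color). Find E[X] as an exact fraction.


Let X = Σ_S X_S over the C(53, 4) = 292825 subsets S of size 4, where X_S = 1 if the K_4 on S is monochromatic.
For a fixed S, the K_4 on S has C(4, 2) = 6 edges. P[all 6 edges red] = (1/2)^6, and likewise for blue, so P[monochromatic] = 2·(1/2)^6 = 2^{1 − 6} = 1/32.
By linearity: E[X] = C(53, 4) · 2^{1 − 6} = 292825 · 1/32 = 292825/32.
Numerically: E[X] ≈ 9150.781250.

E[X] = C(53,4)·2^(1−C(4,2)) = 292825/32 ≈ 9150.781250.


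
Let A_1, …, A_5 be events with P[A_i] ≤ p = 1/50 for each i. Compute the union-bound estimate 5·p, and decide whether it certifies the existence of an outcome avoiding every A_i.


Union bound: P[∪_{i=1}^{5} A_i] ≤ Σ_i P[A_i] ≤ 5·p = 5·(1/50) = 1/10.
Numerically: 1/10 ≈ 0.100000.
Is 1/10 < 1? YES.
Since P[∪ A_i] ≤ 1/10 < 1, the complement has P[∩ A_i^c] ≥ 1 − 1/10 = 9/10 > 0, so some outcome avoids every A_i.

5·p = 1/10 ≈ 0.100000; existence CERTIFIED by the union bound.


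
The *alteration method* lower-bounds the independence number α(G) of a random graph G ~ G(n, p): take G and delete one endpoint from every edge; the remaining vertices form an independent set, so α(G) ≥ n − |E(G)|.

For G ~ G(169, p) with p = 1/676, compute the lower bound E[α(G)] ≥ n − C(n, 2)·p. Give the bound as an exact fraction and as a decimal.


E[|E(G)|] = C(169, 2)·p = 14196 · (1/676) = 21.
E[α(G)] ≥ n − E[|E(G)|] = 169 − 21 = 148.
Numerically: ≈ 148.0000.
(This is only a lower bound; the true E[α(G)] may be larger.)

E[α(G)] ≥ 148 ≈ 148.0000.


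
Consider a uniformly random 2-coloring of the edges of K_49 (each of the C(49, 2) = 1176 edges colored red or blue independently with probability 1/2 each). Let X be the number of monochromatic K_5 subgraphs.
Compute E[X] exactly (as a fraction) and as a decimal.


Let X = Σ_S X_S over the C(49, 5) = 1906884 subsets S of size 5, where X_S = 1 if the K_5 on S is monochromatic.
For a fixed S, the K_5 on S has C(5, 2) = 10 edges. P[all 10 edges red] = (1/2)^10, and likewise for blue, so P[monochromatic] = 2·(1/2)^10 = 2^{1 − 10} = 1/512.
By linearity: E[X] = C(49, 5) · 2^{1 − 10} = 1906884 · 1/512 = 476721/128.
Numerically: E[X] ≈ 3724.3828.

E[X] = C(49,5)·2^(1−C(5,2)) = 476721/128 ≈ 3724.3828.


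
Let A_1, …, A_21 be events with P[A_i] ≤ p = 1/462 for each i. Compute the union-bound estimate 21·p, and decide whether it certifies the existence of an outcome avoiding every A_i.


Union bound: P[∪_{i=1}^{21} A_i] ≤ Σ_i P[A_i] ≤ 21·p = 21·(1/462) = 1/22.
Numerically: 1/22 ≈ 0.0455.
Is 1/22 < 1? YES.
Since P[∪ A_i] ≤ 1/22 < 1, the complement has P[∩ A_i^c] ≥ 1 − 1/22 = 21/22 > 0, so some outcome avoids every A_i.

21·p = 1/22 ≈ 0.0455; existence CERTIFIED by the union bound.


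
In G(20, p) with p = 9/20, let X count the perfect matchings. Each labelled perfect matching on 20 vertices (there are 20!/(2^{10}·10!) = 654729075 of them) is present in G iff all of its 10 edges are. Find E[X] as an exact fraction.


K_20 has 20!/(2^{10}·10!) = 654729075 labelled perfect matchings.
For each such perfect matching H, let X_H = 1 if all 10 edges of H are present in G. Then P[X_H = 1] = p^{10} = (9/20)^{10} = 3486784401/10240000000000.
By linearity: E[X] = Σ_H E[X_H] = 654729075 · p^{10} = 654729075 · 3486784401/10240000000000 = 91315965023646363/409600000000.
Numerically: E[X] ≈ 2.229e+05.

E[X] = 654729075 · (9/20)^{10} = 91315965023646363/409600000000 ≈ 2.229e+05.


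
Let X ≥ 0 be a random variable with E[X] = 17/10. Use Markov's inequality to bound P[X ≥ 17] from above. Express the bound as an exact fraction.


μ = E[X] = 17/10, a = 17.
Markov: P[X ≥ 17] ≤ μ/a = (17/10)/17 = 1/10.
Numerically: ≈ 0.10000.
(Since a = 17 > μ = 1.70000, the bound 1/10 is < 1 and informative.)

P[X ≥ 17] ≤ 1/10 ≈ 0.10000.


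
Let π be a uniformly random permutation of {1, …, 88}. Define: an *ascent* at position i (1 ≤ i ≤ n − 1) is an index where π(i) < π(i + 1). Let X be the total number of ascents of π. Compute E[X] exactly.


Write X = Σ X_I over i = 1, …, 87, with X_I the indicator of one ascent.
There are 87 indicators.
For each fixed i, the pair (π(i), π(i+1)) is a uniformly random ordered pair of distinct values from {1, …, 88}; by symmetry P[π(i) < π(i+1)] = 1/2.
By linearity: E[X] = 87 · (1/2) = (88 − 1) · (1/2) = 87/2 ≈ 43.500000.

E[X] = 87/2 = 43.500000.
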